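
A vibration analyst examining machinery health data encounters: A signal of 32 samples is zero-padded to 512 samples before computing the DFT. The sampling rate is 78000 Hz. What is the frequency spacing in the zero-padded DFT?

Original DFT: N = 32, resolution = f_s/N = 78000/32 = 4875/2 Hz
Zero-padded DFT: N = 512, resolution = f_s/N = 78000/512 = 4875/32 Hz
Zero-padding interpolates the spectrum (finer frequency grid)
but does NOT improve the true spectral resolution (ability to resolve close frequencies).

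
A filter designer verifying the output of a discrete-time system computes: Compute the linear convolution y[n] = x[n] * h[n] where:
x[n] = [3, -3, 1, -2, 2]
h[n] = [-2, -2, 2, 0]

y[n] = sum_k x[k]*h[n-k]. Output length = len(x) + len(h) - 1 = 5 + 4 - 1 = 8.
y[0] = 3*-2 = -6
y[1] = -3*-2 + 3*-2 = 0
y[2] = 1*-2 + -3*-2 + 3*2 = 10
y[3] = -2*-2 + 1*-2 + -3*2 + 3*0 = -4
y[4] = 2*-2 + -2*-2 + 1*2 + -3*0 = 2
y[5] = 2*-2 + -2*2 + 1*0 = -8
y[6] = 2*2 + -2*0 = 4
y[7] = 2*0 = 0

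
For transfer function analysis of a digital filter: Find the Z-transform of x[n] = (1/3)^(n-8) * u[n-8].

Time-shifting property: if X(z) = Z{x[n]}, then Z{x[n-d]} = z^(-d) * X(z)
X(z) = z/(z - 1/3) for x[n] = (1/3)^n * u[n]
Z{x[n-8]} = z^(-8) * z/(z - 1/3) = z^(-7)/(z - 1/3)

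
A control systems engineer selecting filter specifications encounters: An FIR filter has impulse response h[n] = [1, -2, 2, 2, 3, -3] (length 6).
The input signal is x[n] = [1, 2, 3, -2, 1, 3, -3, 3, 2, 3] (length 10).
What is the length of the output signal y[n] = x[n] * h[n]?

For linear convolution, the output length is:
len(y) = len(x) + len(h) - 1 = 10 + 6 - 1 = 15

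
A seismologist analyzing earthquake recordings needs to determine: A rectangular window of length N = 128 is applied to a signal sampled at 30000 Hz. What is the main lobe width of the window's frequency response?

For a rectangular window of length N,
the main lobe width in frequency is 2*f_s/N.
= 2*30000/128 = 1875/4 Hz
This determines the minimum frequency separation for resolving two sinusoids.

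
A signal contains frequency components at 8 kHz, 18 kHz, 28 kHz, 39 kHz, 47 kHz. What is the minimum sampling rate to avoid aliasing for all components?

The highest frequency component is f_max = 47 kHz.
Nyquist rate = 2 * f_max = 2 * 47 kHz = 94 kHz.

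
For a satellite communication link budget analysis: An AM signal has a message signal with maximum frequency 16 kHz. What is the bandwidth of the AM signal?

In AM (double-sideband), the bandwidth is twice the message frequency.
BW = 2 * f_m = 2 * 16 kHz = 32 kHz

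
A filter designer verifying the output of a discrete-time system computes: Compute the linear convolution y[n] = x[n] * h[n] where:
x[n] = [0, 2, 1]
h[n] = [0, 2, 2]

y[n] = sum_k x[k]*h[n-k]. Output length = len(x) + len(h) - 1 = 3 + 3 - 1 = 5.
y[0] = 0*0 = 0
y[1] = 2*0 + 0*2 = 0
y[2] = 1*0 + 2*2 + 0*2 = 4
y[3] = 1*2 + 2*2 = 6
y[4] = 1*2 = 2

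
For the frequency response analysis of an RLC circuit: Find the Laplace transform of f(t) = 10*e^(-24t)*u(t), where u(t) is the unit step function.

Standard Laplace transform pair:
e^(-at)*u(t) <-> 1/(s+a)
With a = 24: L{10*e^(-24t)*u(t)} = 10/(s+24), ROC: Re(s) > -24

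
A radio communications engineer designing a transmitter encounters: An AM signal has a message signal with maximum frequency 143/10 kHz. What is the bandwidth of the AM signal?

In AM (double-sideband), the bandwidth is twice the message frequency.
BW = 2 * f_m = 2 * 143/10 kHz = 143/5 kHz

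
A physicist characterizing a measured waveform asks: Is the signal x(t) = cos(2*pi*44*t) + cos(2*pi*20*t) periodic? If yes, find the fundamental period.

f1 = 44 Hz, f2 = 20 Hz
Period T1 = 1/44, T2 = 1/20
Ratio T1/T2 = 20/44, which is rational.
The signal is periodic with fundamental period T = 1/GCD(44,20) = 1/4 s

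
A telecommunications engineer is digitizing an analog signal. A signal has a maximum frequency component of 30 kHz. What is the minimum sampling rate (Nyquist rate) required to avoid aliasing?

By the Nyquist-Shannon sampling theorem,
the minimum sampling rate (Nyquist rate) must be at least 2 * f_max.
Nyquist rate = 2 * 30 kHz = 60 kHz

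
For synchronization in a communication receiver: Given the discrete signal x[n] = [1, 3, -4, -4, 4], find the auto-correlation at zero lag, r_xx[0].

The auto-correlation at zero lag r_xx[0] equals the signal energy.
r_xx[0] = sum of x[n]^2 = 1^2 + 3^2 + (-4)^2 + (-4)^2 + 4^2
= 1 + 9 + 16 + 16 + 16 = 58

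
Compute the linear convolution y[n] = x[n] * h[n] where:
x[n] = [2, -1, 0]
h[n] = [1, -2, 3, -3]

y[n] = sum_k x[k]*h[n-k]. Output length = len(x) + len(h) - 1 = 3 + 4 - 1 = 6.
y[0] = 2*1 = 2
y[1] = -1*1 + 2*-2 = -5
y[2] = 0*1 + -1*-2 + 2*3 = 8
y[3] = 0*-2 + -1*3 + 2*-3 = -9
y[4] = 0*3 + -1*-3 = 3
y[5] = 0*-3 = 0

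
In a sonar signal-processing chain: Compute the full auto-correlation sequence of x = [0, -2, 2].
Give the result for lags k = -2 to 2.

r_xx[k] = sum_m x[m]*x[m+k], indexed from 0, for k = -2 to 2:
  r_xx[-2] = x[2]*x[0] = 0
  r_xx[-1] = x[1]*x[0] + x[2]*x[1] = -4
  r_xx[0] = x[0]*x[0] + x[1]*x[1] + x[2]*x[2] = 8
  r_xx[1] = x[0]*x[1] + x[1]*x[2] = -4
  r_xx[2] = x[0]*x[2] = 0
r_xx = [0, -4, 8, -4, 0]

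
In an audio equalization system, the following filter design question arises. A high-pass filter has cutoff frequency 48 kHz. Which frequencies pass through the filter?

A high-pass filter passes all frequencies above the cutoff frequency 48 kHz and attenuates lower frequencies.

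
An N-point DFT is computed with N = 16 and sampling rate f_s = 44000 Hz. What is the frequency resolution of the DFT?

DFT frequency resolution = f_s / N
= 44000 / 16 = 2750 Hz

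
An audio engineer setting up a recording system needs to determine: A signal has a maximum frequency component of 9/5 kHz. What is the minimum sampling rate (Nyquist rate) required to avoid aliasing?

By the Nyquist-Shannon sampling theorem,
the minimum sampling rate (Nyquist rate) must be at least 2 * f_max.
Nyquist rate = 2 * 9/5 kHz = 18/5 kHz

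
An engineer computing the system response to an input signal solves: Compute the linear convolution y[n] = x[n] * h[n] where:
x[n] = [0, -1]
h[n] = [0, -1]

y[n] = sum_k x[k]*h[n-k]. Output length = len(x) + len(h) - 1 = 2 + 2 - 1 = 3.
y[0] = 0*0 = 0
y[1] = -1*0 + 0*-1 = 0
y[2] = -1*-1 = 1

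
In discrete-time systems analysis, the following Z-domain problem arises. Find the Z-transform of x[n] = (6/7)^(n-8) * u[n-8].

Time-shifting property: if X(z) = Z{x[n]}, then Z{x[n-d]} = z^(-d) * X(z)
X(z) = z/(z - 6/7) for x[n] = (6/7)^n * u[n]
Z{x[n-8]} = z^(-8) * z/(z - 6/7) = z^(-7)/(z - 6/7)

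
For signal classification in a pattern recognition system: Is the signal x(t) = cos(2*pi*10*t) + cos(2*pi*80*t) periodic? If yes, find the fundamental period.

f1 = 10 Hz, f2 = 80 Hz
Period T1 = 1/10, T2 = 1/80
Ratio T1/T2 = 80/10, which is rational.
The signal is periodic with fundamental period T = 1/GCD(10,80) = 1/10 s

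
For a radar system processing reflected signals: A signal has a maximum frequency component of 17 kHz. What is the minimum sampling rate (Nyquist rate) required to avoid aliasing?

By the Nyquist-Shannon sampling theorem,
the minimum sampling rate (Nyquist rate) must be at least 2 * f_max.
Nyquist rate = 2 * 17 kHz = 34 kHz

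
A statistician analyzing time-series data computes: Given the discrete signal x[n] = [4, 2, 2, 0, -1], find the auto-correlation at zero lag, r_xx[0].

The auto-correlation at zero lag r_xx[0] equals the signal energy.
r_xx[0] = sum of x[n]^2 = 4^2 + 2^2 + 2^2 + 0^2 + (-1)^2
= 16 + 4 + 4 + 0 + 1 = 25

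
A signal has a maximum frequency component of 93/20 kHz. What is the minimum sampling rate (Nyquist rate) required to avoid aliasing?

By the Nyquist-Shannon sampling theorem,
the minimum sampling rate (Nyquist rate) must be at least 2 * f_max.
Nyquist rate = 2 * 93/20 kHz = 93/10 kHz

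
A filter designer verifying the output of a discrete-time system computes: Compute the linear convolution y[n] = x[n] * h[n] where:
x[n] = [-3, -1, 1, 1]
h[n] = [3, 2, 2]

y[n] = sum_k x[k]*h[n-k]. Output length = len(x) + len(h) - 1 = 4 + 3 - 1 = 6.
y[0] = -3*3 = -9
y[1] = -1*3 + -3*2 = -9
y[2] = 1*3 + -1*2 + -3*2 = -5
y[3] = 1*3 + 1*2 + -1*2 = 3
y[4] = 1*2 + 1*2 = 4
y[5] = 1*2 = 2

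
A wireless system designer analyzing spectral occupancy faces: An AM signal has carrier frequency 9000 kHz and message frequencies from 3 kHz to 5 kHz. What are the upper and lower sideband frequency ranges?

Upper sideband (USB) = fc + [fm_low, fm_high] = 9000 + [3, 5] = [9003, 9005] kHz
Lower sideband (LSB) = fc - [fm_high, fm_low] = 9000 - [5, 3] = [8995, 8997] kHz
Total occupied spectrum: 8995 kHz to 9005 kHz (plus carrier at 9000 kHz)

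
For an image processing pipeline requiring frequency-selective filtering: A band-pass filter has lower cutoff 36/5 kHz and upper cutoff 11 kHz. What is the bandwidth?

Bandwidth = f_high - f_low
= 11 kHz - 36/5 kHz = 19/5 kHz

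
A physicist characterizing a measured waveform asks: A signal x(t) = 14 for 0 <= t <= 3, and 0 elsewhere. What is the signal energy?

Energy = integral of |x(t)|^2 dt over the signal duration
= 14^2 * 3 = 196 * 3 = 588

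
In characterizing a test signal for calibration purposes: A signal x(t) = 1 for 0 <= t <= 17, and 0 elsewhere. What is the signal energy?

Energy = integral of |x(t)|^2 dt over the signal duration
= 1^2 * 17 = 1 * 17 = 17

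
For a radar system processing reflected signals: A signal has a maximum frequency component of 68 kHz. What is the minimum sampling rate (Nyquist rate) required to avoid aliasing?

By the Nyquist-Shannon sampling theorem,
the minimum sampling rate (Nyquist rate) must be at least 2 * f_max.
Nyquist rate = 2 * 68 kHz = 136 kHz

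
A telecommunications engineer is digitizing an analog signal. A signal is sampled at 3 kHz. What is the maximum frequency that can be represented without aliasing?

The maximum frequency that can be represented without aliasing
is the Nyquist frequency: f_max = f_s / 2 = 3 kHz / 2 = 3/2 kHz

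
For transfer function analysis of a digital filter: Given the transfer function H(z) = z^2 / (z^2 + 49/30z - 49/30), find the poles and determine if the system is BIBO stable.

Poles are roots of the denominator: z^2 + 49/30z - 49/30 = 0.
Quadratic formula: z = [-(49/30) +/- sqrt((49/30)^2 - 4*(-49/30))] / 2
Discriminant = 2401/900 + 98/15 = 8281/900; sqrt = 91/30.
z = (-49/30 +/- 91/30) / 2 => z = 7/10 or z = -7/3.
|p1| = 7/3, |p2| = 7/10.
For BIBO stability, all poles must lie inside the unit circle (|p| < 1).
System is UNSTABLE since at least one |p| >= 1.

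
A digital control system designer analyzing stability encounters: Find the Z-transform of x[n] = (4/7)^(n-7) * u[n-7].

Time-shifting property: if X(z) = Z{x[n]}, then Z{x[n-d]} = z^(-d) * X(z)
X(z) = z/(z - 4/7) for x[n] = (4/7)^n * u[n]
Z{x[n-7]} = z^(-7) * z/(z - 4/7) = z^(-6)/(z - 4/7)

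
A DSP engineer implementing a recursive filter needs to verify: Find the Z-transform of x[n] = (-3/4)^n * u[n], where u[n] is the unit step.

The Z-transform of a^n * u[n] is z/(z-a) for |z| > |a|.
Here a = -3/4, so X(z) = z/(z - (-3/4)) = 4z/(4z + 3)
ROC: |z| > 3/4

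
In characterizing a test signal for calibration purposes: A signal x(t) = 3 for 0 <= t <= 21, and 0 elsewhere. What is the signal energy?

Energy = integral of |x(t)|^2 dt over the signal duration
= 3^2 * 21 = 9 * 21 = 189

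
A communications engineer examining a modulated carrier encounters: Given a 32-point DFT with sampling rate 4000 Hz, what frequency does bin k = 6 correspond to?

The frequency of DFT bin k is: f_k = k * f_s / N
f_6 = 6 * 4000 / 32 = 750 Hz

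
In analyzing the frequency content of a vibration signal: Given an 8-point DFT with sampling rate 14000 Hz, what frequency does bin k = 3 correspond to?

The frequency of DFT bin k is: f_k = k * f_s / N
f_3 = 3 * 14000 / 8 = 5250 Hz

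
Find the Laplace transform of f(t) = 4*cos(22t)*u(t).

Standard pair: cos(wt)*u(t) <-> s/(s^2+w^2)
With w = 22: L{4*cos(22t)*u(t)} = 4s/(s^2+484)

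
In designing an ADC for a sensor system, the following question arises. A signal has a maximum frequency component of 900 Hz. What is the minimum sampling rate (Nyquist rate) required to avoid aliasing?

By the Nyquist-Shannon sampling theorem,
the minimum sampling rate (Nyquist rate) must be at least 2 * f_max.
Nyquist rate = 2 * 900 Hz = 1800 Hz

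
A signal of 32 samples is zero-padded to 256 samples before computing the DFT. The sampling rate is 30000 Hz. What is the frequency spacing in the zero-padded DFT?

Original DFT: N = 32, resolution = f_s/N = 30000/32 = 1875/2 Hz
Zero-padded DFT: N = 256, resolution = f_s/N = 30000/256 = 1875/16 Hz
Zero-padding interpolates the spectrum (finer frequency grid)
but does NOT improve the true spectral resolution (ability to resolve close frequencies).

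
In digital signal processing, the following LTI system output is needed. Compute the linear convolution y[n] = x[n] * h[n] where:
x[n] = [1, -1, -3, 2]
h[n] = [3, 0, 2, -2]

y[n] = sum_k x[k]*h[n-k]. Output length = len(x) + len(h) - 1 = 4 + 4 - 1 = 7.
y[0] = 1*3 = 3
y[1] = -1*3 + 1*0 = -3
y[2] = -3*3 + -1*0 + 1*2 = -7
y[3] = 2*3 + -3*0 + -1*2 + 1*-2 = 2
y[4] = 2*0 + -3*2 + -1*-2 = -4
y[5] = 2*2 + -3*-2 = 10
y[6] = 2*-2 = -4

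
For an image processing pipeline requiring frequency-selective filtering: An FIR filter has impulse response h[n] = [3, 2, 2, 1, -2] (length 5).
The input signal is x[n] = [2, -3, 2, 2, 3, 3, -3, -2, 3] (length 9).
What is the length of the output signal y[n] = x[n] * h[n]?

For linear convolution, the output length is:
len(y) = len(x) + len(h) - 1 = 9 + 5 - 1 = 13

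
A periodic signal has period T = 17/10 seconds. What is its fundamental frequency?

The fundamental frequency is the reciprocal of the period.
f = 1/T = 1/(17/10) = 10/17 Hz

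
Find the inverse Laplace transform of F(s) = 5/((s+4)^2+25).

Standard pair: w/((s+a)^2+w^2) <-> e^(-at)*sin(wt)*u(t)
With a=4, w=5: f(t) = e^(-4t)*sin(5t)*u(t)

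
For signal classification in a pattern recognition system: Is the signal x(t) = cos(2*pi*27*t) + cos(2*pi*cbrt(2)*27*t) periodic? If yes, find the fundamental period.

f1 = 27 Hz, f2 = 27*cbrt(2) Hz
Ratio f2/f1 = cbrt(2), which is irrational.
Since the frequency ratio is irrational, no common period exists.
The signal is not periodic.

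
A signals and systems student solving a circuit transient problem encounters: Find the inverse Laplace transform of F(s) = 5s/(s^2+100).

Standard pair: s/(s^2+w^2) <-> cos(wt)*u(t)
With k=5, w=10: f(t) = 5*cos(10t)*u(t)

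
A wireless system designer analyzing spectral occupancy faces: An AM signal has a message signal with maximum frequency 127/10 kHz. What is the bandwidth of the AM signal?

In AM (double-sideband), the bandwidth is twice the message frequency.
BW = 2 * f_m = 2 * 127/10 kHz = 127/5 kHz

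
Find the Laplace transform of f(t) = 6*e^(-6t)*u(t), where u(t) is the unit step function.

Standard Laplace transform pair:
e^(-at)*u(t) <-> 1/(s+a)
With a = 6: L{6*e^(-6t)*u(t)} = 6/(s+6), ROC: Re(s) > -6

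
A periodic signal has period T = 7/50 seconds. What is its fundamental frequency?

The fundamental frequency is the reciprocal of the period.
f = 1/T = 1/(7/50) = 50/7 Hz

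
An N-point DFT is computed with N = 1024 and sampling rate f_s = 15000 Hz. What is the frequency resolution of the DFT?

DFT frequency resolution = f_s / N
= 15000 / 1024 = 1875/128 Hz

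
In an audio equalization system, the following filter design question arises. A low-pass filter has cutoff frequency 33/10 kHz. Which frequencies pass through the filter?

A low-pass filter passes all frequencies below the cutoff frequency 33/10 kHz and attenuates higher frequencies.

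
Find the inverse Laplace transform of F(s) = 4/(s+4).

Standard pair: k/(s+a) <-> k*e^(-at)*u(t)
With k=4, a=4: f(t) = 4*e^(-4t)*u(t)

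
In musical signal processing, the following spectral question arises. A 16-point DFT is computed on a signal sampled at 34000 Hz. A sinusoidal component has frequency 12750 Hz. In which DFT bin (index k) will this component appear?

DFT frequency resolution = f_s/N = 34000/16 = 2125 Hz
Bin index k = f_signal / resolution = 12750 / 2125 = 6
The signal frequency 12750 Hz falls in DFT bin k = 6.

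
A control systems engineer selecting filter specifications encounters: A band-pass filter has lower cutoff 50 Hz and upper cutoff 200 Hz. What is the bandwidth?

Bandwidth = f_high - f_low
= 200 Hz - 50 Hz = 150 Hz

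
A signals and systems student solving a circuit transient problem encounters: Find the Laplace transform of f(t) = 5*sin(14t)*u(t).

Standard pair: sin(wt)*u(t) <-> w/(s^2+w^2)
With w = 14: L{5*sin(14t)*u(t)} = 70/(s^2+196)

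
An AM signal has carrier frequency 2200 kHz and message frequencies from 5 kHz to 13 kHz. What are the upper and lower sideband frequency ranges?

Upper sideband (USB) = fc + [fm_low, fm_high] = 2200 + [5, 13] = [2205, 2213] kHz
Lower sideband (LSB) = fc - [fm_high, fm_low] = 2200 - [13, 5] = [2187, 2195] kHz
Total occupied spectrum: 2187 kHz to 2213 kHz (plus carrier at 2200 kHz)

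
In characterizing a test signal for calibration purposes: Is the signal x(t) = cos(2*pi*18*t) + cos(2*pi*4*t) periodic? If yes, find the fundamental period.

f1 = 18 Hz, f2 = 4 Hz
Period T1 = 1/18, T2 = 1/4
Ratio T1/T2 = 4/18, which is rational.
The signal is periodic with fundamental period T = 1/GCD(18,4) = 1/2 s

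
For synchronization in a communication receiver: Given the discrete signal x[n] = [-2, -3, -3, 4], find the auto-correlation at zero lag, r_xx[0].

The auto-correlation at zero lag r_xx[0] equals the signal energy.
r_xx[0] = sum of x[n]^2 = (-2)^2 + (-3)^2 + (-3)^2 + 4^2
= 4 + 9 + 9 + 16 = 38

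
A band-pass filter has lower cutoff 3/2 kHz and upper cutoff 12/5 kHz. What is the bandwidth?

Bandwidth = f_high - f_low
= 12/5 kHz - 3/2 kHz = 9/10 kHz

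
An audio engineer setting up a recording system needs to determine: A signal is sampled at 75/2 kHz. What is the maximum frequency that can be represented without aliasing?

The maximum frequency that can be represented without aliasing
is the Nyquist frequency: f_max = f_s / 2 = 75/2 kHz / 2 = 75/4 kHz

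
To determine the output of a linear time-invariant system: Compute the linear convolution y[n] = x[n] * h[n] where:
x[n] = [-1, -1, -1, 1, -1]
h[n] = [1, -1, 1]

y[n] = sum_k x[k]*h[n-k]. Output length = len(x) + len(h) - 1 = 5 + 3 - 1 = 7.
y[0] = -1*1 = -1
y[1] = -1*1 + -1*-1 = 0
y[2] = -1*1 + -1*-1 + -1*1 = -1
y[3] = 1*1 + -1*-1 + -1*1 = 1
y[4] = -1*1 + 1*-1 + -1*1 = -3
y[5] = -1*-1 + 1*1 = 2
y[6] = -1*1 = -1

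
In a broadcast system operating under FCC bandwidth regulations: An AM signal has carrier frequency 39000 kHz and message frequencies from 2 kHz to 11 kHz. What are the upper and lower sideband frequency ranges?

Upper sideband (USB) = fc + [fm_low, fm_high] = 39000 + [2, 11] = [39002, 39011] kHz
Lower sideband (LSB) = fc - [fm_high, fm_low] = 39000 - [11, 2] = [38989, 38998] kHz
Total occupied spectrum: 38989 kHz to 39011 kHz (plus carrier at 39000 kHz)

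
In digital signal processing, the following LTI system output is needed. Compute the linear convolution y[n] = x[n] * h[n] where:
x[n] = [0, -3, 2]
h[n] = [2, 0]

y[n] = sum_k x[k]*h[n-k]. Output length = len(x) + len(h) - 1 = 3 + 2 - 1 = 4.
y[0] = 0*2 = 0
y[1] = -3*2 + 0*0 = -6
y[2] = 2*2 + -3*0 = 4
y[3] = 2*0 = 0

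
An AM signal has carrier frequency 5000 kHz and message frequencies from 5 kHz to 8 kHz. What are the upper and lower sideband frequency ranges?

Upper sideband (USB) = fc + [fm_low, fm_high] = 5000 + [5, 8] = [5005, 5008] kHz
Lower sideband (LSB) = fc - [fm_high, fm_low] = 5000 - [8, 5] = [4992, 4995] kHz
Total occupied spectrum: 4992 kHz to 5008 kHz (plus carrier at 5000 kHz)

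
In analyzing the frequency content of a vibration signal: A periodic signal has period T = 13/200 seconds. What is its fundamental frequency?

The fundamental frequency is the reciprocal of the period.
f = 1/T = 1/(13/200) = 200/13 Hz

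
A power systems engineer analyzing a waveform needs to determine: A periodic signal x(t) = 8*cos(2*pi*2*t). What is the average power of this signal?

Average power of A*cos(wt) is A^2/2.
P = 8^2 / 2 = 64/2 = 32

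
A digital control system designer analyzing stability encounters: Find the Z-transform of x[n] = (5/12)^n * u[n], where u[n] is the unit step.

The Z-transform of a^n * u[n] is z/(z-a) for |z| > |a|.
Here a = 5/12, so X(z) = z/(z - (5/12)) = 12z/(12z - 5)
ROC: |z| > 5/12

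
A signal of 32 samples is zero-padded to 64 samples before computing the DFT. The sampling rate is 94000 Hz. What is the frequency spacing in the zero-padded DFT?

Original DFT: N = 32, resolution = f_s/N = 94000/32 = 5875/2 Hz
Zero-padded DFT: N = 64, resolution = f_s/N = 94000/64 = 5875/4 Hz
Zero-padding interpolates the spectrum (finer frequency grid)
but does NOT improve the true spectral resolution (ability to resolve close frequencies).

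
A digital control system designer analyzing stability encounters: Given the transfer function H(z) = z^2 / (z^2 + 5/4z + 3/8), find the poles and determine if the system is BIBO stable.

Poles are roots of the denominator: z^2 + 5/4z + 3/8 = 0.
Quadratic formula: z = [-(5/4) +/- sqrt((5/4)^2 - 4*(3/8))] / 2
Discriminant = 25/16 - 3/2 = 1/16; sqrt = 1/4.
z = (-5/4 +/- 1/4) / 2 => z = -1/2 or z = -3/4.
|p1| = 1/2, |p2| = 3/4.
For BIBO stability, all poles must lie inside the unit circle (|p| < 1).
System is STABLE since both |p| < 1.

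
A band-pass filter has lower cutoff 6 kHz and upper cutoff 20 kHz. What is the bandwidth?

Bandwidth = f_high - f_low
= 20 kHz - 6 kHz = 14 kHz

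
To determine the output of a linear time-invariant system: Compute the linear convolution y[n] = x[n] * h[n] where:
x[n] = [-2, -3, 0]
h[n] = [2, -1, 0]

y[n] = sum_k x[k]*h[n-k]. Output length = len(x) + len(h) - 1 = 3 + 3 - 1 = 5.
y[0] = -2*2 = -4
y[1] = -3*2 + -2*-1 = -4
y[2] = 0*2 + -3*-1 + -2*0 = 3
y[3] = 0*-1 + -3*0 = 0
y[4] = 0*0 = 0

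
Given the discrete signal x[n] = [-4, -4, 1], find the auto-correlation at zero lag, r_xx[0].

The auto-correlation at zero lag r_xx[0] equals the signal energy.
r_xx[0] = sum of x[n]^2 = (-4)^2 + (-4)^2 + 1^2
= 16 + 16 + 1 = 33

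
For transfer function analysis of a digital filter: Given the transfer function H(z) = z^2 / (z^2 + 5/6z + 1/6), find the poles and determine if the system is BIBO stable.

Poles are roots of the denominator: z^2 + 5/6z + 1/6 = 0.
Quadratic formula: z = [-(5/6) +/- sqrt((5/6)^2 - 4*(1/6))] / 2
Discriminant = 25/36 - 2/3 = 1/36; sqrt = 1/6.
z = (-5/6 +/- 1/6) / 2 => z = -1/3 or z = -1/2.
|p1| = 1/3, |p2| = 1/2.
For BIBO stability, all poles must lie inside the unit circle (|p| < 1).
System is STABLE since both |p| < 1.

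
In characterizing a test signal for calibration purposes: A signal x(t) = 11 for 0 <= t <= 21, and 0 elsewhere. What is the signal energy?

Energy = integral of |x(t)|^2 dt over the signal duration
= 11^2 * 21 = 121 * 21 = 2541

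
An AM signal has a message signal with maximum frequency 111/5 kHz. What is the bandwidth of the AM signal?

In AM (double-sideband), the bandwidth is twice the message frequency.
BW = 2 * f_m = 2 * 111/5 kHz = 222/5 kHz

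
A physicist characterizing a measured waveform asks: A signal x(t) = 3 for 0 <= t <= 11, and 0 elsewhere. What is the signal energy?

Energy = integral of |x(t)|^2 dt over the signal duration
= 3^2 * 11 = 9 * 11 = 99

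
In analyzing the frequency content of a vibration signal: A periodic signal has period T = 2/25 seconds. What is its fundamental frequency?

The fundamental frequency is the reciprocal of the period.
f = 1/T = 1/(2/25) = 25/2 Hz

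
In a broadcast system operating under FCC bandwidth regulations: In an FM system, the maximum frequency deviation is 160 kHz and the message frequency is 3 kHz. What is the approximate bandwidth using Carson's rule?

Carson's rule: BW = 2*(delta_f + f_m)
= 2*(160 + 3) kHz = 326 kHz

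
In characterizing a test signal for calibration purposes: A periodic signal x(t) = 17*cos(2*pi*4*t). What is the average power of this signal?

Average power of A*cos(wt) is A^2/2.
P = 17^2 / 2 = 289/2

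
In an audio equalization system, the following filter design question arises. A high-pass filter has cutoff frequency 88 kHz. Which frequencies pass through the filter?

A high-pass filter passes all frequencies above the cutoff frequency 88 kHz and attenuates lower frequencies.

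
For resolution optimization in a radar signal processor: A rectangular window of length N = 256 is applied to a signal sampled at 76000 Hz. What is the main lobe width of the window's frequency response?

For a rectangular window of length N,
the main lobe width in frequency is 2*f_s/N.
= 2*76000/256 = 2375/4 Hz
This determines the minimum frequency separation for resolving two sinusoids.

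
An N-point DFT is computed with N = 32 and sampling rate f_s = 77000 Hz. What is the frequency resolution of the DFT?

DFT frequency resolution = f_s / N
= 77000 / 32 = 9625/4 Hz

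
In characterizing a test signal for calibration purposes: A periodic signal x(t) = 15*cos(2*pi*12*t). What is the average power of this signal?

Average power of A*cos(wt) is A^2/2.
P = 15^2 / 2 = 225/2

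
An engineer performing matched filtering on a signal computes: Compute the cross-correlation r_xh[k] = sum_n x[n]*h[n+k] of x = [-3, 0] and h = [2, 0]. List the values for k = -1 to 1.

Both sequences indexed from 0 and zero outside their support.
Lags with overlap: k = -1 to 1.
  r_xh[-1] = x[1]*h[0] = 0
  r_xh[0] = x[0]*h[0] + x[1]*h[1] = -6
  r_xh[1] = x[0]*h[1] = 0
r_xh = [0, -6, 0] (for k = -1, ..., 1)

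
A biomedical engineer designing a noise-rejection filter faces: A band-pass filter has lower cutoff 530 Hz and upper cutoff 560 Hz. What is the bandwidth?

Bandwidth = f_high - f_low
= 560 Hz - 530 Hz = 30 Hz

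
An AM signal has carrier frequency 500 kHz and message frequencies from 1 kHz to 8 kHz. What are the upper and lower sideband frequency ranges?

Upper sideband (USB) = fc + [fm_low, fm_high] = 500 + [1, 8] = [501, 508] kHz
Lower sideband (LSB) = fc - [fm_high, fm_low] = 500 - [8, 1] = [492, 499] kHz
Total occupied spectrum: 492 kHz to 508 kHz (plus carrier at 500 kHz)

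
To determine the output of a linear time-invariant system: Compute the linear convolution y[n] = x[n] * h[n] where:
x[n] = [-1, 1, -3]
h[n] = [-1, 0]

y[n] = sum_k x[k]*h[n-k]. Output length = len(x) + len(h) - 1 = 3 + 2 - 1 = 4.
y[0] = -1*-1 = 1
y[1] = 1*-1 + -1*0 = -1
y[2] = -3*-1 + 1*0 = 3
y[3] = -3*0 = 0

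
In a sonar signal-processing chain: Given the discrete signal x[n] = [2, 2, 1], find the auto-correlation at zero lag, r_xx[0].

The auto-correlation at zero lag r_xx[0] equals the signal energy.
r_xx[0] = sum of x[n]^2 = 2^2 + 2^2 + 1^2
= 4 + 4 + 1 = 9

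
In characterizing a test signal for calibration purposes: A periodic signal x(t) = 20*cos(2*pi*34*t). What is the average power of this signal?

Average power of A*cos(wt) is A^2/2.
P = 20^2 / 2 = 400/2 = 200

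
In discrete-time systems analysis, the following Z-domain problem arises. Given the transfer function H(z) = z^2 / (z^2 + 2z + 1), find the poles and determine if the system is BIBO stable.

Poles are roots of the denominator: z^2 + 2z + 1 = 0.
Quadratic formula: z = [-(2) +/- sqrt((2)^2 - 4*(1))] / 2
Discriminant = 4 - 4 = 0; sqrt = 0.
z = (-2 +/- 0) / 2 = -1 (repeated root).
|p1| = 1, |p2| = 1.
For BIBO stability, all poles must lie inside the unit circle (|p| < 1).
System is UNSTABLE since at least one |p| >= 1.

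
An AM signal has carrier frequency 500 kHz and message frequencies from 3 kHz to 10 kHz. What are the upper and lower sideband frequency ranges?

Upper sideband (USB) = fc + [fm_low, fm_high] = 500 + [3, 10] = [503, 510] kHz
Lower sideband (LSB) = fc - [fm_high, fm_low] = 500 - [10, 3] = [490, 497] kHz
Total occupied spectrum: 490 kHz to 510 kHz (plus carrier at 500 kHz)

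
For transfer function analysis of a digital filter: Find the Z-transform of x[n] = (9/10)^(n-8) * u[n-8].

Time-shifting property: if X(z) = Z{x[n]}, then Z{x[n-d]} = z^(-d) * X(z)
X(z) = z/(z - 9/10) for x[n] = (9/10)^n * u[n]
Z{x[n-8]} = z^(-8) * z/(z - 9/10) = z^(-7)/(z - 9/10)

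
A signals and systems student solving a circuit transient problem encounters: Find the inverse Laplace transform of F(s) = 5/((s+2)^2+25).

Standard pair: w/((s+a)^2+w^2) <-> e^(-at)*sin(wt)*u(t)
With a=2, w=5: f(t) = e^(-2t)*sin(5t)*u(t)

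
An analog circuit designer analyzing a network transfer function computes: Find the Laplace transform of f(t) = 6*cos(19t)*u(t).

Standard pair: cos(wt)*u(t) <-> s/(s^2+w^2)
With w = 19: L{6*cos(19t)*u(t)} = 6s/(s^2+361)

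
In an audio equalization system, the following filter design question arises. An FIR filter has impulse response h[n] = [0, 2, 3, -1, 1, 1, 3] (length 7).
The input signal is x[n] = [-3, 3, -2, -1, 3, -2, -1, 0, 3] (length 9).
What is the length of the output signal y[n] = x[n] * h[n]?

For linear convolution, the output length is:
len(y) = len(x) + len(h) - 1 = 9 + 7 - 1 = 15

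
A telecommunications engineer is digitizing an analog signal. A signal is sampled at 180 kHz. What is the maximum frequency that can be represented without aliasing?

The maximum frequency that can be represented without aliasing
is the Nyquist frequency: f_max = f_s / 2 = 180 kHz / 2 = 90 kHz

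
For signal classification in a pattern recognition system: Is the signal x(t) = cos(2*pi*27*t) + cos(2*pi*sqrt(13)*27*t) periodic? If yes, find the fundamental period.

f1 = 27 Hz, f2 = 27*sqrt(13) Hz
Ratio f2/f1 = sqrt(13), which is irrational.
Since the frequency ratio is irrational, no common period exists.
The signal is not periodic.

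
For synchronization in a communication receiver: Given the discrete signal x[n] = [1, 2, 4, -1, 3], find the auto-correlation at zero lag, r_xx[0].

The auto-correlation at zero lag r_xx[0] equals the signal energy.
r_xx[0] = sum of x[n]^2 = 1^2 + 2^2 + 4^2 + (-1)^2 + 3^2
= 1 + 4 + 16 + 1 + 9 = 31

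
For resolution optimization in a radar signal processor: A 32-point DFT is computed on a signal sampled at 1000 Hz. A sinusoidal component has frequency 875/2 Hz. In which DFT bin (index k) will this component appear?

DFT frequency resolution = f_s/N = 1000/32 = 125/4 Hz
Bin index k = f_signal / resolution = 875/2 / 125/4 = 14
The signal frequency 875/2 Hz falls in DFT bin k = 14.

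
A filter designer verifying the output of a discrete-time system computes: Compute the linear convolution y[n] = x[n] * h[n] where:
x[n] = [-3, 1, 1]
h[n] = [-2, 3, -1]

y[n] = sum_k x[k]*h[n-k]. Output length = len(x) + len(h) - 1 = 3 + 3 - 1 = 5.
y[0] = -3*-2 = 6
y[1] = 1*-2 + -3*3 = -11
y[2] = 1*-2 + 1*3 + -3*-1 = 4
y[3] = 1*3 + 1*-1 = 2
y[4] = 1*-1 = -1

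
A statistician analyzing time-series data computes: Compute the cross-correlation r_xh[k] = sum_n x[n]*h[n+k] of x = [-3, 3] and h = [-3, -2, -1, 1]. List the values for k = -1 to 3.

Both sequences indexed from 0 and zero outside their support.
Lags with overlap: k = -1 to 3.
  r_xh[-1] = x[1]*h[0] = -9
  r_xh[0] = x[0]*h[0] + x[1]*h[1] = 3
  r_xh[1] = x[0]*h[1] + x[1]*h[2] = 3
  r_xh[2] = x[0]*h[2] + x[1]*h[3] = 6
  r_xh[3] = x[0]*h[3] = -3
r_xh = [-9, 3, 3, 6, -3] (for k = -1, ..., 3)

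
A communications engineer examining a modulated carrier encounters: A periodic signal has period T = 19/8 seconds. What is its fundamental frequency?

The fundamental frequency is the reciprocal of the period.
f = 1/T = 1/(19/8) = 8/19 Hz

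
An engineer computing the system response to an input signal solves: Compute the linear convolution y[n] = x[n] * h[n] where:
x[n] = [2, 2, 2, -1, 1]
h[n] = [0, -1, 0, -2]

y[n] = sum_k x[k]*h[n-k]. Output length = len(x) + len(h) - 1 = 5 + 4 - 1 = 8.
y[0] = 2*0 = 0
y[1] = 2*0 + 2*-1 = -2
y[2] = 2*0 + 2*-1 + 2*0 = -2
y[3] = -1*0 + 2*-1 + 2*0 + 2*-2 = -6
y[4] = 1*0 + -1*-1 + 2*0 + 2*-2 = -3
y[5] = 1*-1 + -1*0 + 2*-2 = -5
y[6] = 1*0 + -1*-2 = 2
y[7] = 1*-2 = -2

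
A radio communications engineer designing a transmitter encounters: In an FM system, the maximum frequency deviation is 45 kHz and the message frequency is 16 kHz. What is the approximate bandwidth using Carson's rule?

Carson's rule: BW = 2*(delta_f + f_m)
= 2*(45 + 16) kHz = 122 kHz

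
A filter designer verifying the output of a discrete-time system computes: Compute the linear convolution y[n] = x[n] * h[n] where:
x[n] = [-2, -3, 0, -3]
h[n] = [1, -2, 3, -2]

y[n] = sum_k x[k]*h[n-k]. Output length = len(x) + len(h) - 1 = 4 + 4 - 1 = 7.
y[0] = -2*1 = -2
y[1] = -3*1 + -2*-2 = 1
y[2] = 0*1 + -3*-2 + -2*3 = 0
y[3] = -3*1 + 0*-2 + -3*3 + -2*-2 = -8
y[4] = -3*-2 + 0*3 + -3*-2 = 12
y[5] = -3*3 + 0*-2 = -9
y[6] = -3*-2 = 6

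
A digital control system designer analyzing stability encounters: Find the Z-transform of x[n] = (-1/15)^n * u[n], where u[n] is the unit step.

The Z-transform of a^n * u[n] is z/(z-a) for |z| > |a|.
Here a = -1/15, so X(z) = z/(z - (-1/15)) = 15z/(15z + 1)
ROC: |z| > 1/15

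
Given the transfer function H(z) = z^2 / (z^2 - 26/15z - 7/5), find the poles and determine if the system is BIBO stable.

Poles are roots of the denominator: z^2 - 26/15z - 7/5 = 0.
Quadratic formula: z = [-(-26/15) +/- sqrt((-26/15)^2 - 4*(-7/5))] / 2
Discriminant = 676/225 + 28/5 = 1936/225; sqrt = 44/15.
z = (26/15 +/- 44/15) / 2 => z = 7/3 or z = -3/5.
|p1| = 7/3, |p2| = 3/5.
For BIBO stability, all poles must lie inside the unit circle (|p| < 1).
System is UNSTABLE since at least one |p| >= 1.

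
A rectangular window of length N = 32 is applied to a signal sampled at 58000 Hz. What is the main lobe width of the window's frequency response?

For a rectangular window of length N,
the main lobe width in frequency is 2*f_s/N.
= 2*58000/32 = 3625 Hz
This determines the minimum frequency separation for resolving two sinusoids.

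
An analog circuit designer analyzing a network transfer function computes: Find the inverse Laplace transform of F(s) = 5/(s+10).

Standard pair: k/(s+a) <-> k*e^(-at)*u(t)
With k=5, a=10: f(t) = 5*e^(-10t)*u(t)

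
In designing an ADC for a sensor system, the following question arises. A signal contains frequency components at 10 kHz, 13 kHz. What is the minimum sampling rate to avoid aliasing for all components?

The highest frequency component is f_max = 13 kHz.
Nyquist rate = 2 * f_max = 2 * 13 kHz = 26 kHz.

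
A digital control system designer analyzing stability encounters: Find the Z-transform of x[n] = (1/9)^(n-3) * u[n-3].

Time-shifting property: if X(z) = Z{x[n]}, then Z{x[n-d]} = z^(-d) * X(z)
X(z) = z/(z - 1/9) for x[n] = (1/9)^n * u[n]
Z{x[n-3]} = z^(-3) * z/(z - 1/9) = z^(-2)/(z - 1/9)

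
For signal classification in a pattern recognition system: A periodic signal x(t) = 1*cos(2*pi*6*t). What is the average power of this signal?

Average power of A*cos(wt) is A^2/2.
P = 1^2 / 2 = 1/2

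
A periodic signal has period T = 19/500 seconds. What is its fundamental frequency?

The fundamental frequency is the reciprocal of the period.
f = 1/T = 1/(19/500) = 500/19 Hz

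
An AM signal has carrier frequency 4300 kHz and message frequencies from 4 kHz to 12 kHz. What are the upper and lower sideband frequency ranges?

Upper sideband (USB) = fc + [fm_low, fm_high] = 4300 + [4, 12] = [4304, 4312] kHz
Lower sideband (LSB) = fc - [fm_high, fm_low] = 4300 - [12, 4] = [4288, 4296] kHz
Total occupied spectrum: 4288 kHz to 4312 kHz (plus carrier at 4300 kHz)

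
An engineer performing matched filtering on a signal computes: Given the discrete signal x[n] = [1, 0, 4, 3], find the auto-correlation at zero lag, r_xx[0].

The auto-correlation at zero lag r_xx[0] equals the signal energy.
r_xx[0] = sum of x[n]^2 = 1^2 + 0^2 + 4^2 + 3^2
= 1 + 0 + 16 + 9 = 26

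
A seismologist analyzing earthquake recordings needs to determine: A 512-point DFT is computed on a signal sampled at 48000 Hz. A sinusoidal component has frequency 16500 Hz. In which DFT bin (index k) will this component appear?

DFT frequency resolution = f_s/N = 48000/512 = 375/4 Hz
Bin index k = f_signal / resolution = 16500 / 375/4 = 176
The signal frequency 16500 Hz falls in DFT bin k = 176.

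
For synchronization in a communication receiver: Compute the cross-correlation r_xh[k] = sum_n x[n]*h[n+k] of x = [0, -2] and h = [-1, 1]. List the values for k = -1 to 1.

Both sequences indexed from 0 and zero outside their support.
Lags with overlap: k = -1 to 1.
  r_xh[-1] = x[1]*h[0] = 2
  r_xh[0] = x[0]*h[0] + x[1]*h[1] = -2
  r_xh[1] = x[0]*h[1] = 0
r_xh = [2, -2, 0] (for k = -1, ..., 1)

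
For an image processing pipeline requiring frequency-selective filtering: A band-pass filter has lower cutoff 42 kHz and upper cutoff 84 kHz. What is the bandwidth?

Bandwidth = f_high - f_low
= 84 kHz - 42 kHz = 42 kHz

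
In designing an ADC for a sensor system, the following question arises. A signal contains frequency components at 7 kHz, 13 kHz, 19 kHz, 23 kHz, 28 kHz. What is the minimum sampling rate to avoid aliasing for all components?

The highest frequency component is f_max = 28 kHz.
Nyquist rate = 2 * f_max = 2 * 28 kHz = 56 kHz.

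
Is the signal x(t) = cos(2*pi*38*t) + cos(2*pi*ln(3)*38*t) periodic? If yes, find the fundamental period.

f1 = 38 Hz, f2 = 38*ln(3) Hz
Ratio f2/f1 = ln(3), which is irrational.
Since the frequency ratio is irrational, no common period exists.
The signal is not periodic.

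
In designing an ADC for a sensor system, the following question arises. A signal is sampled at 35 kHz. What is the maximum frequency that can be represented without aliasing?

The maximum frequency that can be represented without aliasing
is the Nyquist frequency: f_max = f_s / 2 = 35 kHz / 2 = 35/2 kHz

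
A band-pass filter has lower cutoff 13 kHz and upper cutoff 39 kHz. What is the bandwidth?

Bandwidth = f_high - f_low
= 39 kHz - 13 kHz = 26 kHz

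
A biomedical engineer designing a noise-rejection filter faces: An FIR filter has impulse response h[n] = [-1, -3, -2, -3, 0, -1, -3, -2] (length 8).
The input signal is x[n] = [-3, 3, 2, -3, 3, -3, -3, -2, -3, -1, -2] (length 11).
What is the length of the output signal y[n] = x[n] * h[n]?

For linear convolution, the output length is:
len(y) = len(x) + len(h) - 1 = 11 + 8 - 1 = 18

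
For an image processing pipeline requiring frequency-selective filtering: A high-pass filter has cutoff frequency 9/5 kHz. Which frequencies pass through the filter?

A high-pass filter passes all frequencies above the cutoff frequency 9/5 kHz and attenuates lower frequencies.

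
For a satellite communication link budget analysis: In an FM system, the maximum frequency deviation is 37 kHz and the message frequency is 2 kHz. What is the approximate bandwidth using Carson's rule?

Carson's rule: BW = 2*(delta_f + f_m)
= 2*(37 + 2) kHz = 78 kHz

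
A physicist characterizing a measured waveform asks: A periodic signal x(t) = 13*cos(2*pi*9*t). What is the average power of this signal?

Average power of A*cos(wt) is A^2/2.
P = 13^2 / 2 = 169/2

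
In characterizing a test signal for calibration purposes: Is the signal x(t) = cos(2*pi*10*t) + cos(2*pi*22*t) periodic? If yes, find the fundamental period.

f1 = 10 Hz, f2 = 22 Hz
Period T1 = 1/10, T2 = 1/22
Ratio T1/T2 = 22/10, which is rational.
The signal is periodic with fundamental period T = 1/GCD(10,22) = 1/2 s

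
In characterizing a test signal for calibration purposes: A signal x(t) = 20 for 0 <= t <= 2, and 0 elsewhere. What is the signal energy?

Energy = integral of |x(t)|^2 dt over the signal duration
= 20^2 * 2 = 400 * 2 = 800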